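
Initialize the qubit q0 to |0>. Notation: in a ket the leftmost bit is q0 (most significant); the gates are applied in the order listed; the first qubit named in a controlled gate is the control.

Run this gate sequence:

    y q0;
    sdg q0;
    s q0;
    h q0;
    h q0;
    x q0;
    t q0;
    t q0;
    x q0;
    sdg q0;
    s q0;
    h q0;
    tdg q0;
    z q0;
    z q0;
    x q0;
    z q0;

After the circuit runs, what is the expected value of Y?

The expectation value of Y is sqrt(2)/2.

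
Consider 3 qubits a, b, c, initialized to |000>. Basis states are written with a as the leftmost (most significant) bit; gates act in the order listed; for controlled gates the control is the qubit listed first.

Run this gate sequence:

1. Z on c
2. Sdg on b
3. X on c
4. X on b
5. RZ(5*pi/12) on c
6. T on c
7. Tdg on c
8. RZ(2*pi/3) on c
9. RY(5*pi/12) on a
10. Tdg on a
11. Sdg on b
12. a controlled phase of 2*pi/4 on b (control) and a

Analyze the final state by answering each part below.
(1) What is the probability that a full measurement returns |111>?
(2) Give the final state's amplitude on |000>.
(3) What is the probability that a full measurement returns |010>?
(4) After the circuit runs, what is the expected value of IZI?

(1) The probability of measuring |111> is -sqrt(6)/8 + sqrt(2)/8 + 1/2.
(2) |000> carries amplitude 0 in the final state.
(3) The probability of measuring |010> is 0.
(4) The expectation value of IZI is -1.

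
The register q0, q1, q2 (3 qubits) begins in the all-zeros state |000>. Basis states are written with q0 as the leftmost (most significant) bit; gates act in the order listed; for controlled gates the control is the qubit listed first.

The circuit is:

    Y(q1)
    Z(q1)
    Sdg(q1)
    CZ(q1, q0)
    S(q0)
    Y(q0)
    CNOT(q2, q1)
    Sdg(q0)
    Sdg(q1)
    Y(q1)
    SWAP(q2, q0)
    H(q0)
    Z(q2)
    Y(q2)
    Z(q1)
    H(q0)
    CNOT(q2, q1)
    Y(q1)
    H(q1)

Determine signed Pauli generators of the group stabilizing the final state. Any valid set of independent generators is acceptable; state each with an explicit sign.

The final state is stabilized by the group generated by -IXI, +ZII, +IIZ; other independent generating sets are equally valid.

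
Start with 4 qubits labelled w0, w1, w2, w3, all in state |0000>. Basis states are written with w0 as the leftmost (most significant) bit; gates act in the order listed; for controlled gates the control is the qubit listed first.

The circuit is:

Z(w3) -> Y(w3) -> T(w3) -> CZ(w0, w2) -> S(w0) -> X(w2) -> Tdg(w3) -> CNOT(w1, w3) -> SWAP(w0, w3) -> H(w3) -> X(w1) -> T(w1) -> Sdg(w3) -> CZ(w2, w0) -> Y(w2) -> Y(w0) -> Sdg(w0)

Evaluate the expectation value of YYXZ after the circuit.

The observable YYXZ averages to 0.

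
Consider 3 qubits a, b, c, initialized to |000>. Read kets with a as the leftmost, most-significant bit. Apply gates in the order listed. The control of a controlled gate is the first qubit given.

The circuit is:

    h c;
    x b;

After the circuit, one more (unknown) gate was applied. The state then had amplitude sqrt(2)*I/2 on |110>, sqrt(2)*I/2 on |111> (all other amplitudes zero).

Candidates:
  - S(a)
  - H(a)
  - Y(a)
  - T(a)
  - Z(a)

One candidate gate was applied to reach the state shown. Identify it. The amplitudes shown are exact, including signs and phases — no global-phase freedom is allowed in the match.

It was Y(a) that produced the state shown.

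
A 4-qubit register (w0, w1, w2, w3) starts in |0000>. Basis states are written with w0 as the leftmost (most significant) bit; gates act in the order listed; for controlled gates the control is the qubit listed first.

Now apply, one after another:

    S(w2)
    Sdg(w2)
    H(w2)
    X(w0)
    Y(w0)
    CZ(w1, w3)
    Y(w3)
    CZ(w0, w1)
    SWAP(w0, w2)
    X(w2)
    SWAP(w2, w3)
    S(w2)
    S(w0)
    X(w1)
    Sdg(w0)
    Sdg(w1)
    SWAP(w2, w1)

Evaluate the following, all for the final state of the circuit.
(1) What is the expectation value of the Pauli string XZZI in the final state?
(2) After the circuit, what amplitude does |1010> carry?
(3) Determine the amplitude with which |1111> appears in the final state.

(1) In the final state, XZZI has expectation 1. Key observation: the block from step 1 through step 2 cancels to the identity and can be dropped.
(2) |1010> carries amplitude 0 in the final state.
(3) |1111> carries amplitude sqrt(2)/2 in the final state.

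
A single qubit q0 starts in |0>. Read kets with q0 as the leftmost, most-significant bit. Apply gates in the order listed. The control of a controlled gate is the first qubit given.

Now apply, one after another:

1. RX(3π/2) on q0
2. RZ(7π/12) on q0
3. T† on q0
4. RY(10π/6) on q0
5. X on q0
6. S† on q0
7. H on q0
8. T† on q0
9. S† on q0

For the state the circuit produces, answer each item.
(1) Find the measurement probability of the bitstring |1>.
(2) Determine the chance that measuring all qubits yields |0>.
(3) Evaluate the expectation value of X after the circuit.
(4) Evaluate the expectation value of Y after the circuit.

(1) The probability of measuring |1> is 3/4.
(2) A full measurement returns |0> with probability 1/4.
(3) In the final state, X has expectation -3*sqrt(2)/8 - sqrt(6)/8.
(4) The observable Y averages to -3*sqrt(2)/8 + sqrt(6)/8.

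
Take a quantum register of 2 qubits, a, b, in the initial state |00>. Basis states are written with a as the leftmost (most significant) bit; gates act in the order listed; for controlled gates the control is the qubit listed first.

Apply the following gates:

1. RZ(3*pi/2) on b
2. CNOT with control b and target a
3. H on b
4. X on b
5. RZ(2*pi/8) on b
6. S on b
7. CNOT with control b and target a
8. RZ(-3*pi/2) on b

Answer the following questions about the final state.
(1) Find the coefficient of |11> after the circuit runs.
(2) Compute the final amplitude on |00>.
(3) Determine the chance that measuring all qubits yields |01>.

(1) |11> carries amplitude -sqrt(2)*exp(I*pi/8)/2 in the final state.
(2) |00> carries amplitude -sqrt(2)*exp(7*I*pi/8)/2 in the final state.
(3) The probability of measuring |01> is 0.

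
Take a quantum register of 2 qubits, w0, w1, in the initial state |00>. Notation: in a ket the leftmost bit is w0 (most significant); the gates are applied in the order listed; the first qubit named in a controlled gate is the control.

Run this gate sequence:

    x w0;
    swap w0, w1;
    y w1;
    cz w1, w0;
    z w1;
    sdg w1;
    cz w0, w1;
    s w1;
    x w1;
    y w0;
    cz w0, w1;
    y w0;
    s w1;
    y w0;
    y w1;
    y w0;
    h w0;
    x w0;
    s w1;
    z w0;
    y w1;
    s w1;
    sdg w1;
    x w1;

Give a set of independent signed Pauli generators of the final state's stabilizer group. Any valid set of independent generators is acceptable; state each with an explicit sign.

The final state is stabilized by the group generated by -XI, +IZ; other independent generating sets are equally valid.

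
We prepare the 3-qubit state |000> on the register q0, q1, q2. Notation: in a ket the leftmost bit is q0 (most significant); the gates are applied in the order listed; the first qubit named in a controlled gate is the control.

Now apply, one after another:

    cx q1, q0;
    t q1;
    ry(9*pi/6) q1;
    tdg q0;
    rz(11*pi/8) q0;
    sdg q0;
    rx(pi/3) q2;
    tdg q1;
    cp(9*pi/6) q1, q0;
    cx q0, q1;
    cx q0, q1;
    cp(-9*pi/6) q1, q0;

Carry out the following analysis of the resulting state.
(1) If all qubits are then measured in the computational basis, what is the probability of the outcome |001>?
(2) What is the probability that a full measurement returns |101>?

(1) Outcome |001> occurs with probability 1/8. Key observation: the block from step 9 through step 12 cancels to the identity and can be dropped.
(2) Outcome |101> occurs with probability 0.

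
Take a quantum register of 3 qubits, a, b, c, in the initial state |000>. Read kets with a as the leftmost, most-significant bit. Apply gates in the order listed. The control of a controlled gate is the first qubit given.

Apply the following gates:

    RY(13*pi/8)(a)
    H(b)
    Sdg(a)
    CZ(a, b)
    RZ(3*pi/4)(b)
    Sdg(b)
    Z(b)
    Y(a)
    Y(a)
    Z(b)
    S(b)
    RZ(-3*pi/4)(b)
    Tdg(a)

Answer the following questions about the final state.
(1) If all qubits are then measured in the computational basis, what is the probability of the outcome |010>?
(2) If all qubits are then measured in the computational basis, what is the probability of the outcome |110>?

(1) The probability of measuring |010> is sqrt(2 - sqrt(2))/8 + 1/4.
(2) The probability of measuring |110> is 1/4 - sqrt(2 - sqrt(2))/8.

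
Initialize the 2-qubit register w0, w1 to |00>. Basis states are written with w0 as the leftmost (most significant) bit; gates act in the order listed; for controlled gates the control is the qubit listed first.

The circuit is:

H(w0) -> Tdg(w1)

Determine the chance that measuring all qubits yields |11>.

Outcome |11> occurs with probability 0.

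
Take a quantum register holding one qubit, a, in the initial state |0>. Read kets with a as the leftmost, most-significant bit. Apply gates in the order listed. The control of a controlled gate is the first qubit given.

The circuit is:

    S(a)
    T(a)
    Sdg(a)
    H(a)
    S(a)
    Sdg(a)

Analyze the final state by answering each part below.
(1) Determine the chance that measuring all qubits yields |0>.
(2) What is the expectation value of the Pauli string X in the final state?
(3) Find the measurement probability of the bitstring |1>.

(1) The probability of measuring |0> is 1/2. Key observation: gates 5-6 undo each other exactly, leaving only the rest of the circuit to track.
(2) In the final state, X has expectation 1.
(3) The probability of measuring |1> is 1/2.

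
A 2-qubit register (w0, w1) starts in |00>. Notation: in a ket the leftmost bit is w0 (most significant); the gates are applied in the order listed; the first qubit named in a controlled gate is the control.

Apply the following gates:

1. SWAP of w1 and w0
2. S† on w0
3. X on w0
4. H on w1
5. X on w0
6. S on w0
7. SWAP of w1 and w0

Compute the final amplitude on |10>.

The final state's coefficient on |10> equals sqrt(2)/2.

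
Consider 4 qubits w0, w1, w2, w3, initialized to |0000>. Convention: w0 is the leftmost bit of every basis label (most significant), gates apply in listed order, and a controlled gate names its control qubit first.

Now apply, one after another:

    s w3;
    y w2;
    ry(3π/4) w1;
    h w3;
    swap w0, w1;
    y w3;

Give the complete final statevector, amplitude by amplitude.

After the circuit, the state carries amplitude sqrt(4 - 2*sqrt(2))/4 on |0010>, -sqrt(4 - 2*sqrt(2))/4 on |0011>, sqrt(2*sqrt(2) + 4)/4 on |1010>, -sqrt(2*sqrt(2) + 4)/4 on |1011>, and 0 on every other basis state.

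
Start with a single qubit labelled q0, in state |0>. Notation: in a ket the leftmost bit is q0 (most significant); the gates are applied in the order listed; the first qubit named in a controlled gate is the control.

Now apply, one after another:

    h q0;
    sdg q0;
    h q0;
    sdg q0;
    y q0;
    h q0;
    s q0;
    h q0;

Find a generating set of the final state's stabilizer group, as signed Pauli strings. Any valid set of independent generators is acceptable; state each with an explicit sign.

The final state is stabilized by the group generated by -X; other independent generating sets are equally valid.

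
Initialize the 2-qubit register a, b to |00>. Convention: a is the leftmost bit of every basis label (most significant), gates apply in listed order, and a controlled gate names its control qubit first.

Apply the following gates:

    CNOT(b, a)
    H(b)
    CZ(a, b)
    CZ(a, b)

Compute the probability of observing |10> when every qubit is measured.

Outcome |10> occurs with probability 0. Key observation: gates 3-4 undo each other exactly, leaving only the rest of the circuit to track.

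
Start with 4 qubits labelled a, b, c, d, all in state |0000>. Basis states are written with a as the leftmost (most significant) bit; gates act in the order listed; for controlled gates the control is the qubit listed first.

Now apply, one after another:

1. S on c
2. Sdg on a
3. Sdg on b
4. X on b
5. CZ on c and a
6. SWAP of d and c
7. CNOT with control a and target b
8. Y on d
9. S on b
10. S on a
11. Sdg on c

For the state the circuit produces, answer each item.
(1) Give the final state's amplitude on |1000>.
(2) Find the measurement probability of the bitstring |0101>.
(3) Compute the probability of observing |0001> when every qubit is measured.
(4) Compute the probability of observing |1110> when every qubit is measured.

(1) |1000> carries amplitude 0 in the final state.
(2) Outcome |0101> occurs with probability 1.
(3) Outcome |0001> occurs with probability 0.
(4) Outcome |1110> occurs with probability 0.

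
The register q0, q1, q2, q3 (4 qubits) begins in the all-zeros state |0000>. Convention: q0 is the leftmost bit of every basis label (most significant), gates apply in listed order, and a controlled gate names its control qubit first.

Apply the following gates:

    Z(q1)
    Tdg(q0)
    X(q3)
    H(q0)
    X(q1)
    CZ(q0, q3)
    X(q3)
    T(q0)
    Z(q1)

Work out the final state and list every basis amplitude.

After the circuit, the state carries amplitude -sqrt(2)/2 on |0100>, sqrt(2)*exp(I*pi/4)/2 on |1100>, and 0 on every other basis state.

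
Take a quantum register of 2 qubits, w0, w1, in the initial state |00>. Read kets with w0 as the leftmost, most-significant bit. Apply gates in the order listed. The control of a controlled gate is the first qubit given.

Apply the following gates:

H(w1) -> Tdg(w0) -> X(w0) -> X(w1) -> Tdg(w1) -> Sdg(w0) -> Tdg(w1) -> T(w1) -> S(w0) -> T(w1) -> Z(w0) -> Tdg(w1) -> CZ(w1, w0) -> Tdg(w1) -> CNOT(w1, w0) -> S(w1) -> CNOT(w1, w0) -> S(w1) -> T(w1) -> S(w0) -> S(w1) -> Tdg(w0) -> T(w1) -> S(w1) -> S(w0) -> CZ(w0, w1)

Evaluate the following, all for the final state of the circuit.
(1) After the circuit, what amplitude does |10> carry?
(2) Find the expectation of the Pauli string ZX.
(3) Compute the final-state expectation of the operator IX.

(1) The amplitude on |10> is -sqrt(2)*exp(3*I*pi/4)/2. Key observation: the block from step 5 through step 10 cancels to the identity and can be dropped.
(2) The observable ZX averages to -1.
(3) The observable IX averages to 1.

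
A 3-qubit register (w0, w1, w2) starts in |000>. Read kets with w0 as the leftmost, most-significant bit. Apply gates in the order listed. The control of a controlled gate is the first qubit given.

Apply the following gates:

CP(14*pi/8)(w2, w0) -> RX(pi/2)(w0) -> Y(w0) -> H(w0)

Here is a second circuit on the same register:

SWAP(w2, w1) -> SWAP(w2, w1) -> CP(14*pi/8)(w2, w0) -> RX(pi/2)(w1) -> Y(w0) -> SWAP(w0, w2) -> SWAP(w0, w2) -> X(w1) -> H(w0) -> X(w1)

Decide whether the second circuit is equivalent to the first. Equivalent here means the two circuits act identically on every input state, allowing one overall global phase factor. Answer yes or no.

No — the two circuits implement different unitaries, even allowing a global phase.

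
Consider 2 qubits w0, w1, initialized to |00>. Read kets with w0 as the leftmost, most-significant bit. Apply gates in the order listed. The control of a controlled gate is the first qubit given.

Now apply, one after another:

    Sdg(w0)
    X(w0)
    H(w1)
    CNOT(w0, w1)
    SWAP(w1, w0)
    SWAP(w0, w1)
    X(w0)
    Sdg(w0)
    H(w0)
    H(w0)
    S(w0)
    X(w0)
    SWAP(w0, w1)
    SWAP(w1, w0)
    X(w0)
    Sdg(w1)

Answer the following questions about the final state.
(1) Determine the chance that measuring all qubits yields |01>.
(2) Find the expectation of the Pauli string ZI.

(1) The probability of measuring |01> is 1/2. Key observation: the block from step 6 through step 13 cancels to the identity and can be dropped.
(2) The expectation value of ZI is 1.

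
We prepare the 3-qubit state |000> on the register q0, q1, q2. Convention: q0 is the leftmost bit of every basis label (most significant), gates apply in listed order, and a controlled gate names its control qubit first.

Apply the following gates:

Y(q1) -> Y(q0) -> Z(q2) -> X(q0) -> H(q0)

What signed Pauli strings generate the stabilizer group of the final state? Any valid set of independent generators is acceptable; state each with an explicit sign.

One valid set of independent stabilizer generators is +XII, -IZI, +IIZ (any independent generating set of the same group is equally correct).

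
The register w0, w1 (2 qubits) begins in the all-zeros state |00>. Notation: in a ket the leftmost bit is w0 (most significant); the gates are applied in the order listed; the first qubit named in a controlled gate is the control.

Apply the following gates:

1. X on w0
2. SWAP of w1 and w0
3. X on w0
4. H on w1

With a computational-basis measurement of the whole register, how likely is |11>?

A full measurement returns |11> with probability 1/2.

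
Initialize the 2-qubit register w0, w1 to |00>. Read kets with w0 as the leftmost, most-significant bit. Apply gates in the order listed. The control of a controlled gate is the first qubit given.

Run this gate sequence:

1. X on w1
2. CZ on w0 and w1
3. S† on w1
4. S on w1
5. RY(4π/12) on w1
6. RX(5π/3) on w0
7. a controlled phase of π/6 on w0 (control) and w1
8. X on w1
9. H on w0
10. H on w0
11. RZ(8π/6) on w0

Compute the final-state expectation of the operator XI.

In the final state, XI has expectation 3/16 + 3*sqrt(3)/8. Key observation: gates 9-10 undo each other exactly, leaving only the rest of the circuit to track.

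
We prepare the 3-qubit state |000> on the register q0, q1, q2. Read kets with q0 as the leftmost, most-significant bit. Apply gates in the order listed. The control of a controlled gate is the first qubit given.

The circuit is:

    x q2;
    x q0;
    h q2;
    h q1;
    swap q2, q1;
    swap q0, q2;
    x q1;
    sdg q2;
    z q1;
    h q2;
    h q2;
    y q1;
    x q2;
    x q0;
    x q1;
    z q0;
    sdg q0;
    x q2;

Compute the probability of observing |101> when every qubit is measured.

A full measurement returns |101> with probability 1/4.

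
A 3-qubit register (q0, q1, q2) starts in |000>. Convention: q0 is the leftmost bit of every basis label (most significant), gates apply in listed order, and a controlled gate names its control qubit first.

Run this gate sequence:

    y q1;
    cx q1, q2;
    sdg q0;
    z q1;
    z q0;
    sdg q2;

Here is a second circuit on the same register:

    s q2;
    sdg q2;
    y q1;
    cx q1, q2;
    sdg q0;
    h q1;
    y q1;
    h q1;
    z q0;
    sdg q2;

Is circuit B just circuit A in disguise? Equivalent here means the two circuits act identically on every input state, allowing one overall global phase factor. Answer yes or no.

No — the two circuits implement different unitaries, even allowing a global phase.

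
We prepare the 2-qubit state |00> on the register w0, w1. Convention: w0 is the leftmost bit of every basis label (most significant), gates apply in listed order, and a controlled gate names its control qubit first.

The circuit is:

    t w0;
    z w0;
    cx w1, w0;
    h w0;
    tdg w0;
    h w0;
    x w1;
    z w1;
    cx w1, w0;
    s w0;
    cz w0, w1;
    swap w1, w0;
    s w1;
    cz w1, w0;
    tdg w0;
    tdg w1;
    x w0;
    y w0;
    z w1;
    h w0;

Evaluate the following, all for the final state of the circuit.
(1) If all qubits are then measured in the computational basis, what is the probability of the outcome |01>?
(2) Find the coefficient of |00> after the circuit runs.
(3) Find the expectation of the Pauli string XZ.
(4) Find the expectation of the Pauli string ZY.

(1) A full measurement returns |01> with probability sqrt(2)/8 + 1/4.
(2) The amplitude on |00> is sqrt(2)*(1 - exp(I*pi/4))/4.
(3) The expectation value of XZ is sqrt(2)/2.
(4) The observable ZY averages to 0.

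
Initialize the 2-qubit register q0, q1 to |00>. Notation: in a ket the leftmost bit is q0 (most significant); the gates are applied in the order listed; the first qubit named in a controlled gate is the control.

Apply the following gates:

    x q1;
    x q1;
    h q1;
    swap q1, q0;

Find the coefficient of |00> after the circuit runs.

|00> carries amplitude sqrt(2)/2 in the final state. Key observation: gates 1-2 undo each other exactly, leaving only the rest of the circuit to track.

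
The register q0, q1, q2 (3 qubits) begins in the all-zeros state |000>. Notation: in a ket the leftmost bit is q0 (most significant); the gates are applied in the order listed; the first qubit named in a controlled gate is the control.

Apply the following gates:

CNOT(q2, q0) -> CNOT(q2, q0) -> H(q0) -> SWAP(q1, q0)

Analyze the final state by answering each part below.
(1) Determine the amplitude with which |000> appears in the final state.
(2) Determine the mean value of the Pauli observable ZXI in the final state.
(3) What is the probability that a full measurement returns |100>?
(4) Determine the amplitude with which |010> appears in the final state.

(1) |000> carries amplitude sqrt(2)/2 in the final state. Key observation: steps 1-2 multiply out to the identity, so the circuit reduces to the remaining gates.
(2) The observable ZXI averages to 1.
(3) The probability of measuring |100> is 0.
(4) The final state's coefficient on |010> equals sqrt(2)/2.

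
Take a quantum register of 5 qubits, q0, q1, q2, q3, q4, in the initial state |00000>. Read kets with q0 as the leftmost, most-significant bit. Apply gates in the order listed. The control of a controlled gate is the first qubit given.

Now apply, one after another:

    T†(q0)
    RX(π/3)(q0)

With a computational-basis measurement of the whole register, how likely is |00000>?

The probability of measuring |00000> is 3/4.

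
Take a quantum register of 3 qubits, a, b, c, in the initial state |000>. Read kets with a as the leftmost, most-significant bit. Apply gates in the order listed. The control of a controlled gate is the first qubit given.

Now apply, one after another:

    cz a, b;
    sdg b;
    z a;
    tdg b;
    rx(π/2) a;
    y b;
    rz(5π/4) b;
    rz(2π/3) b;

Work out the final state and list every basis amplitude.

The resulting statevector has amplitude -sqrt(2)*exp(11*I*pi/24)/2 on |010>, sqrt(2)*exp(23*I*pi/24)/2 on |110>, and 0 on every other basis state.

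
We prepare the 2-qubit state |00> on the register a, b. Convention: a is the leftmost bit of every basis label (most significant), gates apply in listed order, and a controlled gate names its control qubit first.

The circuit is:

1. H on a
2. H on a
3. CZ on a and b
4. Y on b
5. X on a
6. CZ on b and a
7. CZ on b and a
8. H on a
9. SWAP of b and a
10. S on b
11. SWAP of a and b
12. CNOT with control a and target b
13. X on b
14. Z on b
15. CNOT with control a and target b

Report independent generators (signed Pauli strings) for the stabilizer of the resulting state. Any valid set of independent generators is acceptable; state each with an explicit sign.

The final state is stabilized by the group generated by +YI, +IZ; other independent generating sets are equally valid.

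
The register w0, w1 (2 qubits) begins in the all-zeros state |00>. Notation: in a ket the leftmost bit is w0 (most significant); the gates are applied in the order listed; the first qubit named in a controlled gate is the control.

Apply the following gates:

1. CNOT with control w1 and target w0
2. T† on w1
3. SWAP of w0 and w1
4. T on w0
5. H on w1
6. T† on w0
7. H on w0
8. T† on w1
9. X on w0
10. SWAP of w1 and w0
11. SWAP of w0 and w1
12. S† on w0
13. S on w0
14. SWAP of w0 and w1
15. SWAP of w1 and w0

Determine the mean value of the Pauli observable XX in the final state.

The observable XX averages to sqrt(2)/2. Key observation: steps 10-15 multiply out to the identity, so the circuit reduces to the remaining gates.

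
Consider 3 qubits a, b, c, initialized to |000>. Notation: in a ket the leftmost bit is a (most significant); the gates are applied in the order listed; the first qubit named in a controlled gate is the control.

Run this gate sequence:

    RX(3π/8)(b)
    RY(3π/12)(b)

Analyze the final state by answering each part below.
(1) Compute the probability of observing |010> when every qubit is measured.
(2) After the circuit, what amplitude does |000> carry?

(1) A full measurement returns |010> with probability 1/2 - sqrt(4 - 2*sqrt(2))/8.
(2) The final state's coefficient on |000> equals sqrt(sqrt(2)/4 + 1/2)*cos(3*pi/16) + I*sqrt(1/2 - sqrt(2)/4)*sin(3*pi/16).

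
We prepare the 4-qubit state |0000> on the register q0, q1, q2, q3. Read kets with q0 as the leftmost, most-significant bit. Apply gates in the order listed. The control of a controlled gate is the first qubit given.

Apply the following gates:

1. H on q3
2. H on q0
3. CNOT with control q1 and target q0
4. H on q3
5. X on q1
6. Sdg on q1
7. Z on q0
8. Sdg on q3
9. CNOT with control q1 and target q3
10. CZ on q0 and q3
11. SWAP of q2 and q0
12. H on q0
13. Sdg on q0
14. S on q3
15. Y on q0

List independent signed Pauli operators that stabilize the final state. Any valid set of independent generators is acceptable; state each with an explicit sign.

The stabilizer group can be generated by -YIII, +IIXI, -IZII, -IIIZ, among other valid generating sets.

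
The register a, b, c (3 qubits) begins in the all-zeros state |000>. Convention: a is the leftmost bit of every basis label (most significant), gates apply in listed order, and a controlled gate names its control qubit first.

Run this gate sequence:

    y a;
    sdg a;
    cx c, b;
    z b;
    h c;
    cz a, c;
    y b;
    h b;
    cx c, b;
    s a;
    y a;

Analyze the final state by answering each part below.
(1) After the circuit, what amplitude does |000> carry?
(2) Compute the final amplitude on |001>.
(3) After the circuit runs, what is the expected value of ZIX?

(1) |000> carries amplitude I/2 in the final state.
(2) The final state's coefficient on |001> equals I/2.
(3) The observable ZIX averages to 1.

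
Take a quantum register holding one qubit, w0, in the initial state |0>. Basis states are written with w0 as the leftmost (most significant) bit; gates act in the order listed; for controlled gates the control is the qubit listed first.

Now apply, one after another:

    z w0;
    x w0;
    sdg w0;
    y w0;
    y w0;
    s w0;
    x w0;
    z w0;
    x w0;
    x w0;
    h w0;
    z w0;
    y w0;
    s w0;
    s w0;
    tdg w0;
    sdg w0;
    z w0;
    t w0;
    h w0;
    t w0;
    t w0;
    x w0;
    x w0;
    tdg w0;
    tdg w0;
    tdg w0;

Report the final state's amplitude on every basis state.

The resulting statevector has amplitude 1/2 + I/2 on |0>, (1 - I)*exp(3*I*pi/4)/2 on |1>. Key observation: steps 1-8 multiply out to the identity, so the circuit reduces to the remaining gates.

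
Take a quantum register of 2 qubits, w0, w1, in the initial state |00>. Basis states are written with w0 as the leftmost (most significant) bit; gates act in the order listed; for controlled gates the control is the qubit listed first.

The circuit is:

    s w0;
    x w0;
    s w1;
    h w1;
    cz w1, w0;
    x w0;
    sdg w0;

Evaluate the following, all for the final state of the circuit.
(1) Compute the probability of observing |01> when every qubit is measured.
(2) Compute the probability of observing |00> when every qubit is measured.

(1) A full measurement returns |01> with probability 1/2.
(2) Outcome |00> occurs with probability 1/2.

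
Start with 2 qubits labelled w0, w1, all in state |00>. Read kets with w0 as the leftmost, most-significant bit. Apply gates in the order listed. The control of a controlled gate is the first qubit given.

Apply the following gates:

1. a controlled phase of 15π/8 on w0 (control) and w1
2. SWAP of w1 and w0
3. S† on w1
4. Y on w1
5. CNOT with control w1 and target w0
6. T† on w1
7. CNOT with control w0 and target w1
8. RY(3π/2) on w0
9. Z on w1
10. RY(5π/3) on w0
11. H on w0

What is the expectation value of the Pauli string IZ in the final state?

The observable IZ averages to 1.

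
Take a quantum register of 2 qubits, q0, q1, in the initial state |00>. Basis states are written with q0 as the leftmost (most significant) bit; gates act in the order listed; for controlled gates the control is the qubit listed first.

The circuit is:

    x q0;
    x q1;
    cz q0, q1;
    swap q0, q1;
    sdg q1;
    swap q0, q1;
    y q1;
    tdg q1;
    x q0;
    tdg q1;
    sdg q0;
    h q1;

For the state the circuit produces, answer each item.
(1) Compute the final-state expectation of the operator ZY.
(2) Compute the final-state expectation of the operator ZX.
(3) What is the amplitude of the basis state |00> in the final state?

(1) In the final state, ZY has expectation 0.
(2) The expectation value of ZX is 1.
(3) |00> carries amplitude sqrt(2)/2 in the final state.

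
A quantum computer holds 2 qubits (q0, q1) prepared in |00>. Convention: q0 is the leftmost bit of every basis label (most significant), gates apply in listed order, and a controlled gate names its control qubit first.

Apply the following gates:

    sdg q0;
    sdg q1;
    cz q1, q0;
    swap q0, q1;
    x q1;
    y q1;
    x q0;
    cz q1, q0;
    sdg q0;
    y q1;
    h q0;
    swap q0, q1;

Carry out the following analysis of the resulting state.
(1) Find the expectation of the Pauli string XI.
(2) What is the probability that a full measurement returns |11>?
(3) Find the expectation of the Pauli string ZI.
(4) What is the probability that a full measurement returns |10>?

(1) The expectation value of XI is 0.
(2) Outcome |11> occurs with probability 1/2.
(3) The expectation value of ZI is -1.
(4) Outcome |10> occurs with probability 1/2.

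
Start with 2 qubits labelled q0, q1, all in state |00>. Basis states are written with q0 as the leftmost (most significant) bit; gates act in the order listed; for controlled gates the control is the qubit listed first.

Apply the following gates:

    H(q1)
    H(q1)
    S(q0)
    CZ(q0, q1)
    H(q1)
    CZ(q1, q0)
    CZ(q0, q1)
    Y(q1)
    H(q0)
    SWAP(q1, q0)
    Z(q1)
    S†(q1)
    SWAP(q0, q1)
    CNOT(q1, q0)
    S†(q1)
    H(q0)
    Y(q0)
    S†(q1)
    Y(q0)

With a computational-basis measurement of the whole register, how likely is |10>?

A full measurement returns |10> with probability 1/4.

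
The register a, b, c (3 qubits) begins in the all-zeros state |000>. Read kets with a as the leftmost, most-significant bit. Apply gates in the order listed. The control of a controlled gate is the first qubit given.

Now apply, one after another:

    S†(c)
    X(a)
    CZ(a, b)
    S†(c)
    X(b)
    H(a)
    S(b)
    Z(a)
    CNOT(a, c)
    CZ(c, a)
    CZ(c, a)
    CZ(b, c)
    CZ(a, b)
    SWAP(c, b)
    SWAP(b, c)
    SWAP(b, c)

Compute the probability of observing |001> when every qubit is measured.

Outcome |001> occurs with probability 1/2.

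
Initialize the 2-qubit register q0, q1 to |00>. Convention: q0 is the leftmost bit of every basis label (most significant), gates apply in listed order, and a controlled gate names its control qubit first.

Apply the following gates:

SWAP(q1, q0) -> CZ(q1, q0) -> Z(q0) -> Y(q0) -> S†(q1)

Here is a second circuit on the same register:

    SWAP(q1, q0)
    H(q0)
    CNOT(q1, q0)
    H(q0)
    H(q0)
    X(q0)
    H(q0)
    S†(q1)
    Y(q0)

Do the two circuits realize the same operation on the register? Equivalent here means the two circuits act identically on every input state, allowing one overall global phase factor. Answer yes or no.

Yes — the two circuits implement the same unitary up to a global phase.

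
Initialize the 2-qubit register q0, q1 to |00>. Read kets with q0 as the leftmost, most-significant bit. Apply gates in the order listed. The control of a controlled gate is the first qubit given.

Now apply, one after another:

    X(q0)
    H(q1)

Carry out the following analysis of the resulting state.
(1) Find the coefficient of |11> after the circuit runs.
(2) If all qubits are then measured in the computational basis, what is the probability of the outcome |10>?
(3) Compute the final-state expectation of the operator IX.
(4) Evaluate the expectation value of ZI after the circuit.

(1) The amplitude on |11> is sqrt(2)/2.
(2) Outcome |10> occurs with probability 1/2.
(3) The expectation value of IX is 1.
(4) The expectation value of ZI is -1.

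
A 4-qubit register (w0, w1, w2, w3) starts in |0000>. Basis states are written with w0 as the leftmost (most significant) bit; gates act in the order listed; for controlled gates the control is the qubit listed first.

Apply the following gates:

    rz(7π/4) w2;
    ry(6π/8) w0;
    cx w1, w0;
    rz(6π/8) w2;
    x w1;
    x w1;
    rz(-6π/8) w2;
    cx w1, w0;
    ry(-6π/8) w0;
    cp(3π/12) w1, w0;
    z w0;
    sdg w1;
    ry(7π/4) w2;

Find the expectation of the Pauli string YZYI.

In the final state, YZYI has expectation 0. Key observation: gates 2-9 undo each other exactly, leaving only the rest of the circuit to track.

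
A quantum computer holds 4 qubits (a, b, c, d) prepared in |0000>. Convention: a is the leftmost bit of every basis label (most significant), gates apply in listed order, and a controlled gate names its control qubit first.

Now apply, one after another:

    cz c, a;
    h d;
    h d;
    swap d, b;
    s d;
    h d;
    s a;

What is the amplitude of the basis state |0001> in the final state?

The final state's coefficient on |0001> equals sqrt(2)/2. Key observation: steps 2-3 multiply out to the identity, so the circuit reduces to the remaining gates.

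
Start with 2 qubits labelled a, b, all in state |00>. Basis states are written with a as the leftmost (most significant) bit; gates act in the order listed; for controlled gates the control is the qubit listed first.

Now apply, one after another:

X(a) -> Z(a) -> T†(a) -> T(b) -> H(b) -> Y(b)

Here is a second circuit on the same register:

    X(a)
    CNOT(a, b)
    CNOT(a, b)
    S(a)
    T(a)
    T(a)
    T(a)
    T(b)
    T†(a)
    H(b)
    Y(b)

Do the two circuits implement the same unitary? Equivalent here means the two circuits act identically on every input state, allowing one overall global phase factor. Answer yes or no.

No, they are not equivalent — no single phase factor reconciles the two unitaries.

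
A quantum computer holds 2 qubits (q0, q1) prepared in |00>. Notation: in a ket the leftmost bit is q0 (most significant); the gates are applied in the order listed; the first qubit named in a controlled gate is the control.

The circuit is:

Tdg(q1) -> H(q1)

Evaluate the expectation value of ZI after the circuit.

The expectation value of ZI is 1.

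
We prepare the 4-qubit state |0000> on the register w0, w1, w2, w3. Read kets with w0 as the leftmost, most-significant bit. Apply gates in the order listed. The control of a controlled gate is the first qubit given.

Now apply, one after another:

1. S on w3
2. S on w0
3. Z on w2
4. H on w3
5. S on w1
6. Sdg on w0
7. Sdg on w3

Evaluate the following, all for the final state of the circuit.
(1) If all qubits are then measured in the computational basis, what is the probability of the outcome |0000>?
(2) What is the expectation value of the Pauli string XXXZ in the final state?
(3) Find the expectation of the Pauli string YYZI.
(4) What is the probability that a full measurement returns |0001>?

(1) Outcome |0000> occurs with probability 1/2.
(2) The observable XXXZ averages to 0.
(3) The expectation value of YYZI is 0.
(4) Outcome |0001> occurs with probability 1/2.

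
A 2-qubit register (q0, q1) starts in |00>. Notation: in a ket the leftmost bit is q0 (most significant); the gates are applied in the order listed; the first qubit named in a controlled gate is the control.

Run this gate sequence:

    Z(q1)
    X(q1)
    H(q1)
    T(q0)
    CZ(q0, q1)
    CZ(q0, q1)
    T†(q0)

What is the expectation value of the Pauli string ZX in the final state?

The observable ZX averages to -1. Key observation: the block from step 5 through step 6 cancels to the identity and can be dropped.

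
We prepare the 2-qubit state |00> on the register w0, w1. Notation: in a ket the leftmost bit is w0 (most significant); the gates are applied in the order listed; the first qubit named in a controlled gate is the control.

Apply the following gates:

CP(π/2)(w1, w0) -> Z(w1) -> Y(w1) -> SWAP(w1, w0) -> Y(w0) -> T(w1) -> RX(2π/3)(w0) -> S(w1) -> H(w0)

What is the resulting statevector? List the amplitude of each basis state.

The resulting statevector has amplitude sqrt(2)/4 - sqrt(6)*I/4 on |00>, 0 on |01>, sqrt(2)/4 + sqrt(6)*I/4 on |10>, 0 on |11>.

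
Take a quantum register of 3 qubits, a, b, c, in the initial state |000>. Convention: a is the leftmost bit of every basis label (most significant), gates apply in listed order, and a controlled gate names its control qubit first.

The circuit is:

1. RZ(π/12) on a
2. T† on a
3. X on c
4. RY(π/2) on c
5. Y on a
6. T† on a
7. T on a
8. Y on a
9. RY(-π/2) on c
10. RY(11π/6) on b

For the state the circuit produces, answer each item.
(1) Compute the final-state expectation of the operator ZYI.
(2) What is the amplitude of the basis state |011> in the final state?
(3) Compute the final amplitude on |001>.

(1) In the final state, ZYI has expectation 0. Key observation: steps 4-9 multiply out to the identity, so the circuit reduces to the remaining gates.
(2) The amplitude on |011> is (-sqrt(6) + sqrt(2))*exp(23*I*pi/24)/4.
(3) The final state's coefficient on |001> equals (sqrt(2) + sqrt(6))*exp(23*I*pi/24)/4.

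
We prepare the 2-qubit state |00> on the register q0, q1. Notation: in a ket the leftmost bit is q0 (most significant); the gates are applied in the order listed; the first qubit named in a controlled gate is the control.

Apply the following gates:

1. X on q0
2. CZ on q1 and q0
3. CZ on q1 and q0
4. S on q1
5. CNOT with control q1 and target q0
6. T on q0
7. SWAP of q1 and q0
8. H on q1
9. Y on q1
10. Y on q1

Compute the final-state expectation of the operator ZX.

The observable ZX averages to -1.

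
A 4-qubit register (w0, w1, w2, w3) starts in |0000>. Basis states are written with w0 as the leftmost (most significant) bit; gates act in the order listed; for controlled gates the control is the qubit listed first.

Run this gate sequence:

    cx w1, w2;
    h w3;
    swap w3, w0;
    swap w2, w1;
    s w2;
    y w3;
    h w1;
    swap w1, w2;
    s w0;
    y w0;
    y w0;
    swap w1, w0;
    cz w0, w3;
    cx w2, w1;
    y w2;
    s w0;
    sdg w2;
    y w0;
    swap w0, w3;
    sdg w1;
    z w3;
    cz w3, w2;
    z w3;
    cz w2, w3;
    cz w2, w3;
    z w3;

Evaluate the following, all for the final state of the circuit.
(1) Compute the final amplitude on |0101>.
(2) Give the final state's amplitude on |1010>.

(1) The amplitude on |0101> is 0.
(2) The final state's coefficient on |1010> equals 0.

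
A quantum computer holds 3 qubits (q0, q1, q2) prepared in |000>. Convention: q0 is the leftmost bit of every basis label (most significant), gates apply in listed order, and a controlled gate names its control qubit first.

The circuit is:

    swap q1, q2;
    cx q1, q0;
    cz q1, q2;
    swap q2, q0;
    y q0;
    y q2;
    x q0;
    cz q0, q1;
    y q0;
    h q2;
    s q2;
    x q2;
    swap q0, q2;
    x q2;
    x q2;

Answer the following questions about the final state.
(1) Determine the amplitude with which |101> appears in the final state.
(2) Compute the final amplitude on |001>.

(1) The amplitude on |101> is -sqrt(2)*I/2. Key observation: steps 14-15 multiply out to the identity, so the circuit reduces to the remaining gates.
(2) The final state's coefficient on |001> equals -sqrt(2)/2.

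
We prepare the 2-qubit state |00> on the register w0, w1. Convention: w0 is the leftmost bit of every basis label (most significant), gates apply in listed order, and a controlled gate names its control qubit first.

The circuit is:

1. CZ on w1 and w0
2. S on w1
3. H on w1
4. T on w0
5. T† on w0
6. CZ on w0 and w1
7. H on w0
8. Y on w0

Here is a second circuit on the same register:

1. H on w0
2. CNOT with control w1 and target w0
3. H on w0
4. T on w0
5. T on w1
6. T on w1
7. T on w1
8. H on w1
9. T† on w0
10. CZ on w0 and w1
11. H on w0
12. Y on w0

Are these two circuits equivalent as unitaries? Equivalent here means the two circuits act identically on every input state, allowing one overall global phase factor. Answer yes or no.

No: there is an input state on which the two circuits produce genuinely different outputs (not merely differing by a phase).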